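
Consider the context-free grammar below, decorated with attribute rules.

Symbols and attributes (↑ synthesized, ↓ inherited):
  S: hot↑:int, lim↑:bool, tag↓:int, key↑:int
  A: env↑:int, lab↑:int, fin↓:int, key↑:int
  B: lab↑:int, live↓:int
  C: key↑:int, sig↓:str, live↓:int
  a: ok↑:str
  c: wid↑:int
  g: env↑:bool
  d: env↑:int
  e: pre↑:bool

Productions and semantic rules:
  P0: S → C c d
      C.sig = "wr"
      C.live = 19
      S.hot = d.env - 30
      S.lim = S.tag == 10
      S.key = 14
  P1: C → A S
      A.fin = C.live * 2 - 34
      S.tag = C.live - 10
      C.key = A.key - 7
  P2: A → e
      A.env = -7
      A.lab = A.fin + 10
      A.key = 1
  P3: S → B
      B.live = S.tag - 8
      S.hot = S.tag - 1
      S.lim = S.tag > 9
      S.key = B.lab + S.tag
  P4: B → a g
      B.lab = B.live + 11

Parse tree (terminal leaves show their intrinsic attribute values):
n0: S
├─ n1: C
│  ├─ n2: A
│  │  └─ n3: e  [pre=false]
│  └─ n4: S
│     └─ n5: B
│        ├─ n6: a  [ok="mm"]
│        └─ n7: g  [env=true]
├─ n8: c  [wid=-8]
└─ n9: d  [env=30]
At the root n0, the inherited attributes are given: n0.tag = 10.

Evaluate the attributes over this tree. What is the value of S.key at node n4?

21

1. n0.tag = 10  [given at root]
2. n1.sig = "wr"  ["wr"]
3. n1.live = 19  [19]
4. n2.fin = 4  [C.live * 2 - 34]
5. n3.pre = false  [terminal]
6. n2.env = -7  [-7]
7. n2.lab = 14  [A.fin + 10]
8. n2.key = 1  [1]
9. n4.tag = 9  [C.live - 10]
10. n5.live = 1  [S.tag - 8]
11. n6.ok = "mm"  [terminal]
12. n7.env = true  [terminal]
13. n5.lab = 12  [B.live + 11]
14. n4.hot = 8  [S.tag - 1]
15. n4.lim = false  [S.tag > 9]
16. n4.key = 21  [B.lab + S.tag]
17. n1.key = -6  [A.key - 7]
18. n8.wid = -8  [terminal]
19. n9.env = 30  [terminal]
20. n0.hot = 0  [d.env - 30]
21. n0.lim = true  [S.tag == 10]
22. n0.key = 14  [14]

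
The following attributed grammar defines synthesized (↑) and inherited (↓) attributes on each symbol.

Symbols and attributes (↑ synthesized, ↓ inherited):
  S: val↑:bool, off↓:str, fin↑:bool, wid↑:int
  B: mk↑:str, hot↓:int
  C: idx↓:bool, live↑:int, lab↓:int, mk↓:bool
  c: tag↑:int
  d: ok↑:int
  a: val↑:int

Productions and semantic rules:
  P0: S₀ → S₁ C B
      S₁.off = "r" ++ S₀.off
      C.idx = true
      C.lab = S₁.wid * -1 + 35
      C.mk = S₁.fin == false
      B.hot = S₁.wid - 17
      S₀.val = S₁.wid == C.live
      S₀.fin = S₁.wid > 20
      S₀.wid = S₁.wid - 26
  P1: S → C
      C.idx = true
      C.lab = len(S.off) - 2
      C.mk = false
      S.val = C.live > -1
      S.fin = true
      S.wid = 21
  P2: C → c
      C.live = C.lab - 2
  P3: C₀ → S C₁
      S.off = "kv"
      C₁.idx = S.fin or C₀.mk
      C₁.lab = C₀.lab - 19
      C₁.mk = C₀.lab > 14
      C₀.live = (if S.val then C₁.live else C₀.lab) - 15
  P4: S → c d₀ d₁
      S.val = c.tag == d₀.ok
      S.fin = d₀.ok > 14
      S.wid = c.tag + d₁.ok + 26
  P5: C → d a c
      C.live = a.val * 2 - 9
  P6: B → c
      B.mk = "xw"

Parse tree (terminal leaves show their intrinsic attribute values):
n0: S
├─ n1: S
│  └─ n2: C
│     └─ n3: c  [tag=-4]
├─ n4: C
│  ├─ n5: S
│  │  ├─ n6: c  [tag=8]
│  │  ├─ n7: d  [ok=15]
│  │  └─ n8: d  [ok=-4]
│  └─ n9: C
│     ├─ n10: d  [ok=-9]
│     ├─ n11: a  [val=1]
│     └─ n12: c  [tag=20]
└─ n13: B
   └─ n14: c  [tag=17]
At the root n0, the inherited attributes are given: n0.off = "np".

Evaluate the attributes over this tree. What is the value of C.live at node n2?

1. n0.off = "np"  [given at root]
2. n1.off = "rnp"  ["r" ++ S₀.off]
3. n2.idx = true  [true]
4. n2.lab = 1  [len(S.off) - 2]
5. n2.mk = false  [false]
6. n3.tag = -4  [terminal]
7. n2.live = -1  [C.lab - 2]
8. n1.val = false  [C.live > -1]
9. n1.fin = true  [true]
10. n1.wid = 21  [21]
11. n4.idx = true  [true]
12. n4.lab = 14  [S₁.wid * -1 + 35]
13. n4.mk = false  [S₁.fin == false]
14. n5.off = "kv"  ["kv"]
15. n6.tag = 8  [terminal]
16. n7.ok = 15  [terminal]
17. n8.ok = -4  [terminal]
18. n5.val = false  [c.tag == d₀.ok]
19. n5.fin = true  [d₀.ok > 14]
20. n5.wid = 30  [c.tag + d₁.ok + 26]
21. n9.idx = true  [S.fin or C₀.mk]
22. n9.lab = -5  [C₀.lab - 19]
23. n9.mk = false  [C₀.lab > 14]
24. n10.ok = -9  [terminal]
25. n11.val = 1  [terminal]
26. n12.tag = 20  [terminal]
27. n9.live = -7  [a.val * 2 - 9]
28. n4.live = -1  [(if S.val then C₁.live else C₀.lab) - 15]
29. n13.hot = 4  [S₁.wid - 17]
30. n14.tag = 17  [terminal]
31. n13.mk = "xw"  ["xw"]
32. n0.val = false  [S₁.wid == C.live]
33. n0.fin = true  [S₁.wid > 20]
34. n0.wid = -5  [S₁.wid - 26]

-1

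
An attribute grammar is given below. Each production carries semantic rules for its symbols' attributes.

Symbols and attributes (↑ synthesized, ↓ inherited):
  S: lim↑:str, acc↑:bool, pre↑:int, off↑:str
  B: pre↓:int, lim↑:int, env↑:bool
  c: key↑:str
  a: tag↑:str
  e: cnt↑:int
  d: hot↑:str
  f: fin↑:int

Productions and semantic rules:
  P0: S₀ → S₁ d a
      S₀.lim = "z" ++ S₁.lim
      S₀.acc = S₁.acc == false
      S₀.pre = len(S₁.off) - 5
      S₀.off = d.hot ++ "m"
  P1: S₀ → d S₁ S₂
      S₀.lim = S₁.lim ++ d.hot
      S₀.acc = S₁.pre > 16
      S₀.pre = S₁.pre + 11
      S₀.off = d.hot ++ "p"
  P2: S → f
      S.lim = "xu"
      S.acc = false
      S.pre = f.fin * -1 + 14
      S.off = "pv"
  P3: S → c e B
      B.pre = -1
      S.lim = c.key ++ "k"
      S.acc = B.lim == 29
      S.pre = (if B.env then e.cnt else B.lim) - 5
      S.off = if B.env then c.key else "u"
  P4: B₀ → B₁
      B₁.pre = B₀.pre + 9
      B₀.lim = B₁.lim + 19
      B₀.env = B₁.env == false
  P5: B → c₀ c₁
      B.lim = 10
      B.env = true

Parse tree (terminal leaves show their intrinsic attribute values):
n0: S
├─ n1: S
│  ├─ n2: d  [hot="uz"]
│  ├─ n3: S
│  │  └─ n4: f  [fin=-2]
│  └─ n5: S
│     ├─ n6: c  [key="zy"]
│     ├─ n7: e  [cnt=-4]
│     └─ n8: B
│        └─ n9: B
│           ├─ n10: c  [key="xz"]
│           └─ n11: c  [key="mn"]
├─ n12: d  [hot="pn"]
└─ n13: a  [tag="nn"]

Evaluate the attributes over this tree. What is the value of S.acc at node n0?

1. n2.hot = "uz"  [terminal]
2. n4.fin = -2  [terminal]
3. n3.lim = "xu"  ["xu"]
4. n3.acc = false  [false]
5. n3.pre = 16  [f.fin * -1 + 14]
6. n3.off = "pv"  ["pv"]
7. n6.key = "zy"  [terminal]
8. n7.cnt = -4  [terminal]
9. n8.pre = -1  [-1]
10. n9.pre = 8  [B₀.pre + 9]
11. n10.key = "xz"  [terminal]
12. n11.key = "mn"  [terminal]
13. n9.lim = 10  [10]
14. n9.env = true  [true]
15. n8.lim = 29  [B₁.lim + 19]
16. n8.env = false  [B₁.env == false]
17. n5.lim = "zyk"  [c.key ++ "k"]
18. n5.acc = true  [B.lim == 29]
19. n5.pre = 24  [(if B.env then e.cnt else B.lim) - 5]
20. n5.off = "u"  [if B.env then c.key else "u"]
21. n1.lim = "xuuz"  [S₁.lim ++ d.hot]
22. n1.acc = false  [S₁.pre > 16]
23. n1.pre = 27  [S₁.pre + 11]
24. n1.off = "uzp"  [d.hot ++ "p"]
25. n12.hot = "pn"  [terminal]
26. n13.tag = "nn"  [terminal]
27. n0.lim = "zxuuz"  ["z" ++ S₁.lim]
28. n0.acc = true  [S₁.acc == false]
29. n0.pre = -2  [len(S₁.off) - 5]
30. n0.off = "pnm"  [d.hot ++ "m"]

true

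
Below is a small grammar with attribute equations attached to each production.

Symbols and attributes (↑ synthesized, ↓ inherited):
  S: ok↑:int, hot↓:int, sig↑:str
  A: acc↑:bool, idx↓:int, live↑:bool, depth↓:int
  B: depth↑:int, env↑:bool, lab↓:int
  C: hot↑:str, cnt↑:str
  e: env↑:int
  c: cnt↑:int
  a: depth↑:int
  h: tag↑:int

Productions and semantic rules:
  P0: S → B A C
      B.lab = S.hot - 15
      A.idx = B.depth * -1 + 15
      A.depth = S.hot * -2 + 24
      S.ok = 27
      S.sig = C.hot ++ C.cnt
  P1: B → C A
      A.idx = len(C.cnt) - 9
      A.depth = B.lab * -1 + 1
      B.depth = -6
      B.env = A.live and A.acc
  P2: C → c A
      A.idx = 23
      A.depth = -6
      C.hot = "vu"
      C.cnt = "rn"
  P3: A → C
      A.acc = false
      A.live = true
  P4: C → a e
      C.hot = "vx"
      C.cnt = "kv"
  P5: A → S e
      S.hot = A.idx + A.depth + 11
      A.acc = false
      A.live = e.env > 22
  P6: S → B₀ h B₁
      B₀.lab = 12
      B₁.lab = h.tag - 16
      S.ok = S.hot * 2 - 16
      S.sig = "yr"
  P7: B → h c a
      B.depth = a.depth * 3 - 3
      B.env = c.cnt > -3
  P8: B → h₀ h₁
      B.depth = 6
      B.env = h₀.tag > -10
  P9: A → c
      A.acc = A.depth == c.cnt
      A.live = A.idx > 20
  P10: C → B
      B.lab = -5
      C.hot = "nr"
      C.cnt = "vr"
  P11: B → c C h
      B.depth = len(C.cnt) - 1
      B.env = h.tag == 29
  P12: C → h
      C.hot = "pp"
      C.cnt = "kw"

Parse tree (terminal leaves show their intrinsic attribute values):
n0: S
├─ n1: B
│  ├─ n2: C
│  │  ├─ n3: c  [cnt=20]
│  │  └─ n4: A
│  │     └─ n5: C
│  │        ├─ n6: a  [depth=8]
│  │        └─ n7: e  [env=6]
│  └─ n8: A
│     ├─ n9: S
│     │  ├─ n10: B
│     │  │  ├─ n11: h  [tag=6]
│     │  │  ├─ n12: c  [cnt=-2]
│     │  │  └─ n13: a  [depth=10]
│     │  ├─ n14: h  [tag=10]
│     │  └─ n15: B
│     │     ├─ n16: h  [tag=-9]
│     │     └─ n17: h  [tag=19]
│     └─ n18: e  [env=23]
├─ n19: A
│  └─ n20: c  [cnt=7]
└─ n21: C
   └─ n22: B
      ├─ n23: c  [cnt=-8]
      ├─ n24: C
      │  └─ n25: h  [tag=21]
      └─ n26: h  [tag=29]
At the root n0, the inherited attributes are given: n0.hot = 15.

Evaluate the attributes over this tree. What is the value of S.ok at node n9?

1. n0.hot = 15  [given at root]
2. n1.lab = 0  [S.hot - 15]
3. n3.cnt = 20  [terminal]
4. n4.idx = 23  [23]
5. n4.depth = -6  [-6]
6. n6.depth = 8  [terminal]
7. n7.env = 6  [terminal]
8. n5.hot = "vx"  ["vx"]
9. n5.cnt = "kv"  ["kv"]
10. n4.acc = false  [false]
11. n4.live = true  [true]
12. n2.hot = "vu"  ["vu"]
13. n2.cnt = "rn"  ["rn"]
14. n8.idx = -7  [len(C.cnt) - 9]
15. n8.depth = 1  [B.lab * -1 + 1]
16. n9.hot = 5  [A.idx + A.depth + 11]
17. n10.lab = 12  [12]
18. n11.tag = 6  [terminal]
19. n12.cnt = -2  [terminal]
20. n13.depth = 10  [terminal]
21. n10.depth = 27  [a.depth * 3 - 3]
22. n10.env = true  [c.cnt > -3]
23. n14.tag = 10  [terminal]
24. n15.lab = -6  [h.tag - 16]
25. n16.tag = -9  [terminal]
26. n17.tag = 19  [terminal]
27. n15.depth = 6  [6]
28. n15.env = true  [h₀.tag > -10]
29. n9.ok = -6  [S.hot * 2 - 16]
30. n9.sig = "yr"  ["yr"]
31. n18.env = 23  [terminal]
32. n8.acc = false  [false]
33. n8.live = true  [e.env > 22]
34. n1.depth = -6  [-6]
35. n1.env = false  [A.live and A.acc]
36. n19.idx = 21  [B.depth * -1 + 15]
37. n19.depth = -6  [S.hot * -2 + 24]
38. n20.cnt = 7  [terminal]
39. n19.acc = false  [A.depth == c.cnt]
40. n19.live = true  [A.idx > 20]
41. n22.lab = -5  [-5]
42. n23.cnt = -8  [terminal]
43. n25.tag = 21  [terminal]
44. n24.hot = "pp"  ["pp"]
45. n24.cnt = "kw"  ["kw"]
46. n26.tag = 29  [terminal]
47. n22.depth = 1  [len(C.cnt) - 1]
48. n22.env = true  [h.tag == 29]
49. n21.hot = "nr"  ["nr"]
50. n21.cnt = "vr"  ["vr"]
51. n0.ok = 27  [27]
52. n0.sig = "nrvr"  [C.hot ++ C.cnt]

-6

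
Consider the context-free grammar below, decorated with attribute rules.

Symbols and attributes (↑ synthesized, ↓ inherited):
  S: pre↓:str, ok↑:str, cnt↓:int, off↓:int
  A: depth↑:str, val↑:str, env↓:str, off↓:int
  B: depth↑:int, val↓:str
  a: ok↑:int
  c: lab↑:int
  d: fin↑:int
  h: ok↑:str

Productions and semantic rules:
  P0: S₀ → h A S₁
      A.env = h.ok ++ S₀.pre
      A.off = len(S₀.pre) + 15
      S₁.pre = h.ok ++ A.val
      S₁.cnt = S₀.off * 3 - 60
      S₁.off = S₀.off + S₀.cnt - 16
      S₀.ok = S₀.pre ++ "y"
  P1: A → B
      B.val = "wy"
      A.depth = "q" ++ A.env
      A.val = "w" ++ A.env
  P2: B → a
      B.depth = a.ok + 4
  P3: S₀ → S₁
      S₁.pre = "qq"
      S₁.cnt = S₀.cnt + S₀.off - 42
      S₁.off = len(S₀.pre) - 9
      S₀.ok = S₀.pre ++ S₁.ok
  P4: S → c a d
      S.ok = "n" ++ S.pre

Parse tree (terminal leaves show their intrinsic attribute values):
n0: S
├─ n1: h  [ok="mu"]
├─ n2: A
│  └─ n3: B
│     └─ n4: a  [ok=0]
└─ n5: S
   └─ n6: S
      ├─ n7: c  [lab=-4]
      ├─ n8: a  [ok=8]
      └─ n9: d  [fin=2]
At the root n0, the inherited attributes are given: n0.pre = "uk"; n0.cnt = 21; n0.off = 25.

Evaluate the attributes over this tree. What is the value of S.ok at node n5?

"muwmuuknqq"

1. n0.pre = "uk"  [given at root]
2. n0.cnt = 21  [given at root]
3. n0.off = 25  [given at root]
4. n1.ok = "mu"  [terminal]
5. n2.env = "muuk"  [h.ok ++ S₀.pre]
6. n2.off = 17  [len(S₀.pre) + 15]
7. n3.val = "wy"  ["wy"]
8. n4.ok = 0  [terminal]
9. n3.depth = 4  [a.ok + 4]
10. n2.depth = "qmuuk"  ["q" ++ A.env]
11. n2.val = "wmuuk"  ["w" ++ A.env]
12. n5.pre = "muwmuuk"  [h.ok ++ A.val]
13. n5.cnt = 15  [S₀.off * 3 - 60]
14. n5.off = 30  [S₀.off + S₀.cnt - 16]
15. n6.pre = "qq"  ["qq"]
16. n6.cnt = 3  [S₀.cnt + S₀.off - 42]
17. n6.off = -2  [len(S₀.pre) - 9]
18. n7.lab = -4  [terminal]
19. n8.ok = 8  [terminal]
20. n9.fin = 2  [terminal]
21. n6.ok = "nqq"  ["n" ++ S.pre]
22. n5.ok = "muwmuuknqq"  [S₀.pre ++ S₁.ok]
23. n0.ok = "uky"  [S₀.pre ++ "y"]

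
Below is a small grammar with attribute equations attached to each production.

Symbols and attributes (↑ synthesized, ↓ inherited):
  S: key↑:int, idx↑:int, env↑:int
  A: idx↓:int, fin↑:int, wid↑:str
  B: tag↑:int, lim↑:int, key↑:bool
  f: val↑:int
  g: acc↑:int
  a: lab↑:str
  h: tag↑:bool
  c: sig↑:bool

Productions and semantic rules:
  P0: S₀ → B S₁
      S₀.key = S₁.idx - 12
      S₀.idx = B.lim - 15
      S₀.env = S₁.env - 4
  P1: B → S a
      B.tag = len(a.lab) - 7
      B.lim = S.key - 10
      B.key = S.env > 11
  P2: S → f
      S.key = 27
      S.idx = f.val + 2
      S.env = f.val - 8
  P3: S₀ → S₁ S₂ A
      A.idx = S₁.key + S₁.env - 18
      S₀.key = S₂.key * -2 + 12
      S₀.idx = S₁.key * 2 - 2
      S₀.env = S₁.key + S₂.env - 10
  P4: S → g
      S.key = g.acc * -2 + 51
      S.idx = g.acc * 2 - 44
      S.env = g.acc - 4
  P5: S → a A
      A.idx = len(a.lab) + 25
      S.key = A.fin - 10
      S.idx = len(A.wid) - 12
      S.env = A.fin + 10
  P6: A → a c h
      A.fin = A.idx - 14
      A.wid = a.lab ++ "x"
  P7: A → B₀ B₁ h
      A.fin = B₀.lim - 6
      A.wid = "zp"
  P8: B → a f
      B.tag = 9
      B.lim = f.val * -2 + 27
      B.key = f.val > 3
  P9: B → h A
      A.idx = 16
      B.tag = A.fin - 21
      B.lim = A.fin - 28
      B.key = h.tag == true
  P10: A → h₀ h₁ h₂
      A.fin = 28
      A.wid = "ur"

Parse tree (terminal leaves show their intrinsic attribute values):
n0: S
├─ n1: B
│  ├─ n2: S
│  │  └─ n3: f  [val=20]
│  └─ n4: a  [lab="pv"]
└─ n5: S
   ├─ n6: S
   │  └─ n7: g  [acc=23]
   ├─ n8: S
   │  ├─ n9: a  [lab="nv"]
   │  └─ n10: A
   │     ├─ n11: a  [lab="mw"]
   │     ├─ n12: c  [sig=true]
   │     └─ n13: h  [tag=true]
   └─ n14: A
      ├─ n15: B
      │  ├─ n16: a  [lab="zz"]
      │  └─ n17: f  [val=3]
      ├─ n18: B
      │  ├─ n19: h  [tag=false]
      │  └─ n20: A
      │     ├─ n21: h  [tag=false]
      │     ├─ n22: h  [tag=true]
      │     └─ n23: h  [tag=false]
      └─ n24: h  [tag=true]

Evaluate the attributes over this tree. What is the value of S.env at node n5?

1. n3.val = 20  [terminal]
2. n2.key = 27  [27]
3. n2.idx = 22  [f.val + 2]
4. n2.env = 12  [f.val - 8]
5. n4.lab = "pv"  [terminal]
6. n1.tag = -5  [len(a.lab) - 7]
7. n1.lim = 17  [S.key - 10]
8. n1.key = true  [S.env > 11]
9. n7.acc = 23  [terminal]
10. n6.key = 5  [g.acc * -2 + 51]
11. n6.idx = 2  [g.acc * 2 - 44]
12. n6.env = 19  [g.acc - 4]
13. n9.lab = "nv"  [terminal]
14. n10.idx = 27  [len(a.lab) + 25]
15. n11.lab = "mw"  [terminal]
16. n12.sig = true  [terminal]
17. n13.tag = true  [terminal]
18. n10.fin = 13  [A.idx - 14]
19. n10.wid = "mwx"  [a.lab ++ "x"]
20. n8.key = 3  [A.fin - 10]
21. n8.idx = -9  [len(A.wid) - 12]
22. n8.env = 23  [A.fin + 10]
23. n14.idx = 6  [S₁.key + S₁.env - 18]
24. n16.lab = "zz"  [terminal]
25. n17.val = 3  [terminal]
26. n15.tag = 9  [9]
27. n15.lim = 21  [f.val * -2 + 27]
28. n15.key = false  [f.val > 3]
29. n19.tag = false  [terminal]
30. n20.idx = 16  [16]
31. n21.tag = false  [terminal]
32. n22.tag = true  [terminal]
33. n23.tag = false  [terminal]
34. n20.fin = 28  [28]
35. n20.wid = "ur"  ["ur"]
36. n18.tag = 7  [A.fin - 21]
37. n18.lim = 0  [A.fin - 28]
38. n18.key = false  [h.tag == true]
39. n24.tag = true  [terminal]
40. n14.fin = 15  [B₀.lim - 6]
41. n14.wid = "zp"  ["zp"]
42. n5.key = 6  [S₂.key * -2 + 12]
43. n5.idx = 8  [S₁.key * 2 - 2]
44. n5.env = 18  [S₁.key + S₂.env - 10]
45. n0.key = -4  [S₁.idx - 12]
46. n0.idx = 2  [B.lim - 15]
47. n0.env = 14  [S₁.env - 4]

18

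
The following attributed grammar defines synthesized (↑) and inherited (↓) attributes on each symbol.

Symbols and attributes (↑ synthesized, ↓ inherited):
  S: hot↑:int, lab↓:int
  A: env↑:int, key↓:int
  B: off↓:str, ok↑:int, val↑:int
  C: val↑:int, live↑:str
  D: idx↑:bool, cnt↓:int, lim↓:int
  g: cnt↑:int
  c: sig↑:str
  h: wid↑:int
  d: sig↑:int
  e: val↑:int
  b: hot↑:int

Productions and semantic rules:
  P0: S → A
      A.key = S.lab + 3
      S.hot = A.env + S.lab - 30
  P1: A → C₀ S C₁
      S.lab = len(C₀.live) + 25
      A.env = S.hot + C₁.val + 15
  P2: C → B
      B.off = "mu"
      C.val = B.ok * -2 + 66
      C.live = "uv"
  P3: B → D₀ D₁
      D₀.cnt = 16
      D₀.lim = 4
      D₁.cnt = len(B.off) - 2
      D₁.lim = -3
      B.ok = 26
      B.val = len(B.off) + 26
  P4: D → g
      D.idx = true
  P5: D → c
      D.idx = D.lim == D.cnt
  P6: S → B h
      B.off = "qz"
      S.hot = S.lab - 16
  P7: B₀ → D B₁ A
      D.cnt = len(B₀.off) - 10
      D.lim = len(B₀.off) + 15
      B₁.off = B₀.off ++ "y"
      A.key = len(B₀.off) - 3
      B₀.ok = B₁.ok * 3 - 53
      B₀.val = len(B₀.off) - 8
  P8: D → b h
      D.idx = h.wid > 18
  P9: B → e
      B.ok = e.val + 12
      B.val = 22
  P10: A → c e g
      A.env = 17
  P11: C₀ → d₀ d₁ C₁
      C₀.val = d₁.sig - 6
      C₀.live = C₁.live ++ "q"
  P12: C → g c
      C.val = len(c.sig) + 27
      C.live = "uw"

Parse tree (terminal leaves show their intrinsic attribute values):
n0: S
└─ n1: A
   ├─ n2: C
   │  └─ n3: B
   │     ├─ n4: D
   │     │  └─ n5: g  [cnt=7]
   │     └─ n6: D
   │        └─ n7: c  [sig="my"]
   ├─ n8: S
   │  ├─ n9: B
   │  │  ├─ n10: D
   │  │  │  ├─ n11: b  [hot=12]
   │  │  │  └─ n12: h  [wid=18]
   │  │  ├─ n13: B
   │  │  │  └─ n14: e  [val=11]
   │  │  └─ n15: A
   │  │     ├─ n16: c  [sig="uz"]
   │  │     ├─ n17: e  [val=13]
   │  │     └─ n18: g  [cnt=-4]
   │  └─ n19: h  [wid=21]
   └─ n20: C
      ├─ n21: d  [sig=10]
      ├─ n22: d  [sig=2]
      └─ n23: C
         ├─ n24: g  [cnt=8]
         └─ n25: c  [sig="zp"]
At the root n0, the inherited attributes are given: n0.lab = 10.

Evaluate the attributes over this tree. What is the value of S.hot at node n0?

1. n0.lab = 10  [given at root]
2. n1.key = 13  [S.lab + 3]
3. n3.off = "mu"  ["mu"]
4. n4.cnt = 16  [16]
5. n4.lim = 4  [4]
6. n5.cnt = 7  [terminal]
7. n4.idx = true  [true]
8. n6.cnt = 0  [len(B.off) - 2]
9. n6.lim = -3  [-3]
10. n7.sig = "my"  [terminal]
11. n6.idx = false  [D.lim == D.cnt]
12. n3.ok = 26  [26]
13. n3.val = 28  [len(B.off) + 26]
14. n2.val = 14  [B.ok * -2 + 66]
15. n2.live = "uv"  ["uv"]
16. n8.lab = 27  [len(C₀.live) + 25]
17. n9.off = "qz"  ["qz"]
18. n10.cnt = -8  [len(B₀.off) - 10]
19. n10.lim = 17  [len(B₀.off) + 15]
20. n11.hot = 12  [terminal]
21. n12.wid = 18  [terminal]
22. n10.idx = false  [h.wid > 18]
23. n13.off = "qzy"  [B₀.off ++ "y"]
24. n14.val = 11  [terminal]
25. n13.ok = 23  [e.val + 12]
26. n13.val = 22  [22]
27. n15.key = -1  [len(B₀.off) - 3]
28. n16.sig = "uz"  [terminal]
29. n17.val = 13  [terminal]
30. n18.cnt = -4  [terminal]
31. n15.env = 17  [17]
32. n9.ok = 16  [B₁.ok * 3 - 53]
33. n9.val = -6  [len(B₀.off) - 8]
34. n19.wid = 21  [terminal]
35. n8.hot = 11  [S.lab - 16]
36. n21.sig = 10  [terminal]
37. n22.sig = 2  [terminal]
38. n24.cnt = 8  [terminal]
39. n25.sig = "zp"  [terminal]
40. n23.val = 29  [len(c.sig) + 27]
41. n23.live = "uw"  ["uw"]
42. n20.val = -4  [d₁.sig - 6]
43. n20.live = "uwq"  [C₁.live ++ "q"]
44. n1.env = 22  [S.hot + C₁.val + 15]
45. n0.hot = 2  [A.env + S.lab - 30]

2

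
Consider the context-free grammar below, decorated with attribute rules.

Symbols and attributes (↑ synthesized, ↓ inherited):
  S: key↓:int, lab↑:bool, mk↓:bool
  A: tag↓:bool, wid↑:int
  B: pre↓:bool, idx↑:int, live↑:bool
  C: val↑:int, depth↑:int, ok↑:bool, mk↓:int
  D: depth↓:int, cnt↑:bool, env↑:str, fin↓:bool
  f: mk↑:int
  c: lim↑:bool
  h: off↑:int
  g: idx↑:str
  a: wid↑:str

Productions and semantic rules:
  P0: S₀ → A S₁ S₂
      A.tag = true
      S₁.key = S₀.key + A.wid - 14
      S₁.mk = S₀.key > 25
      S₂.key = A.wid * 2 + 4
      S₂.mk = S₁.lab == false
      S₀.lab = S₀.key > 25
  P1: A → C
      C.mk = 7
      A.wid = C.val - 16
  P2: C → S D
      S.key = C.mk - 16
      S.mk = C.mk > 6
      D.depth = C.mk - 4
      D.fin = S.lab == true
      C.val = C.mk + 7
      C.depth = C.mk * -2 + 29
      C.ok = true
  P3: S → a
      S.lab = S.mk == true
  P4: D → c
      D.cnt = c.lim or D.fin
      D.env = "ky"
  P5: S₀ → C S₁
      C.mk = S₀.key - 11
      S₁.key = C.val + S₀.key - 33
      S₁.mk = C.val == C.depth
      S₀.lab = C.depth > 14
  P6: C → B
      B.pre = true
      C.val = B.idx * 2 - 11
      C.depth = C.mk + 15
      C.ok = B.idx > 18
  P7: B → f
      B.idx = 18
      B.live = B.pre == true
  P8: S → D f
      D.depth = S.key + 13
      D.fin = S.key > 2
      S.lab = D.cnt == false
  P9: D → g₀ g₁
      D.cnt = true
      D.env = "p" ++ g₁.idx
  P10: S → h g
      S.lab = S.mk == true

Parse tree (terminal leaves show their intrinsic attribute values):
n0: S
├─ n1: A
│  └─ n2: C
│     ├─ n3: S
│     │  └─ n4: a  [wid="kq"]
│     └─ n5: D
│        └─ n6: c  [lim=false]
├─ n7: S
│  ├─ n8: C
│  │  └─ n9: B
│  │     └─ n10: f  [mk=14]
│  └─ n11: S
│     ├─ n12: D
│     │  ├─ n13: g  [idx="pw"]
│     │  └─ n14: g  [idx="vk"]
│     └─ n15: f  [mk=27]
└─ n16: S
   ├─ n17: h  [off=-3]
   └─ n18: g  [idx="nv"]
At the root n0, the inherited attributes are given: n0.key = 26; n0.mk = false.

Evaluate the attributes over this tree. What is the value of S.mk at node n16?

true

1. n0.key = 26  [given at root]
2. n0.mk = false  [given at root]
3. n1.tag = true  [true]
4. n2.mk = 7  [7]
5. n3.key = -9  [C.mk - 16]
6. n3.mk = true  [C.mk > 6]
7. n4.wid = "kq"  [terminal]
8. n3.lab = true  [S.mk == true]
9. n5.depth = 3  [C.mk - 4]
10. n5.fin = true  [S.lab == true]
11. n6.lim = false  [terminal]
12. n5.cnt = true  [c.lim or D.fin]
13. n5.env = "ky"  ["ky"]
14. n2.val = 14  [C.mk + 7]
15. n2.depth = 15  [C.mk * -2 + 29]
16. n2.ok = true  [true]
17. n1.wid = -2  [C.val - 16]
18. n7.key = 10  [S₀.key + A.wid - 14]
19. n7.mk = true  [S₀.key > 25]
20. n8.mk = -1  [S₀.key - 11]
21. n9.pre = true  [true]
22. n10.mk = 14  [terminal]
23. n9.idx = 18  [18]
24. n9.live = true  [B.pre == true]
25. n8.val = 25  [B.idx * 2 - 11]
26. n8.depth = 14  [C.mk + 15]
27. n8.ok = false  [B.idx > 18]
28. n11.key = 2  [C.val + S₀.key - 33]
29. n11.mk = false  [C.val == C.depth]
30. n12.depth = 15  [S.key + 13]
31. n12.fin = false  [S.key > 2]
32. n13.idx = "pw"  [terminal]
33. n14.idx = "vk"  [terminal]
34. n12.cnt = true  [true]
35. n12.env = "pvk"  ["p" ++ g₁.idx]
36. n15.mk = 27  [terminal]
37. n11.lab = false  [D.cnt == false]
38. n7.lab = false  [C.depth > 14]
39. n16.key = 0  [A.wid * 2 + 4]
40. n16.mk = true  [S₁.lab == false]
41. n17.off = -3  [terminal]
42. n18.idx = "nv"  [terminal]
43. n16.lab = true  [S.mk == true]
44. n0.lab = true  [S₀.key > 25]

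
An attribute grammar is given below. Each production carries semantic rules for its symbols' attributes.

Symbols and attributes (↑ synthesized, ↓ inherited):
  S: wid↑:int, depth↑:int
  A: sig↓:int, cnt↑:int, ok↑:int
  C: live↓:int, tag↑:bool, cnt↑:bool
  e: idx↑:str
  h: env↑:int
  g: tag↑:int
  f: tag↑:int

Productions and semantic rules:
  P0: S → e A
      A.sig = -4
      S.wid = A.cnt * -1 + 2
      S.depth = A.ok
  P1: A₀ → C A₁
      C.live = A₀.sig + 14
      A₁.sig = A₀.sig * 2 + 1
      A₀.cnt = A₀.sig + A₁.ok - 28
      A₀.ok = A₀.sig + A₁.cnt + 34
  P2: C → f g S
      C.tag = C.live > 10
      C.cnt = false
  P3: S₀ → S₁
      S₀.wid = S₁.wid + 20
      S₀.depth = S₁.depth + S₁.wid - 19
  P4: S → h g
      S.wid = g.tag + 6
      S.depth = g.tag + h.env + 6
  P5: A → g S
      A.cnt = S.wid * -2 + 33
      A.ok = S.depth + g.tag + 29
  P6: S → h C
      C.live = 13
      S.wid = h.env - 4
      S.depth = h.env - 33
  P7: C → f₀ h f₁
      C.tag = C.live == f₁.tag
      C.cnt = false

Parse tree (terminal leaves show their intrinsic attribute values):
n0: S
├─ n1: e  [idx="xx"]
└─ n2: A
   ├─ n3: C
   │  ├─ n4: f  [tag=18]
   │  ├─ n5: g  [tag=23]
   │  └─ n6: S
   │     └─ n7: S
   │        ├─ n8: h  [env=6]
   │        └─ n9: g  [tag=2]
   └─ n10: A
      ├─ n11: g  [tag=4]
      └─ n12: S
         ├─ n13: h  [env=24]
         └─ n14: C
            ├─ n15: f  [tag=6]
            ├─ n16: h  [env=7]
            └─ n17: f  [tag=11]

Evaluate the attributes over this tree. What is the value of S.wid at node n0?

1. n1.idx = "xx"  [terminal]
2. n2.sig = -4  [-4]
3. n3.live = 10  [A₀.sig + 14]
4. n4.tag = 18  [terminal]
5. n5.tag = 23  [terminal]
6. n8.env = 6  [terminal]
7. n9.tag = 2  [terminal]
8. n7.wid = 8  [g.tag + 6]
9. n7.depth = 14  [g.tag + h.env + 6]
10. n6.wid = 28  [S₁.wid + 20]
11. n6.depth = 3  [S₁.depth + S₁.wid - 19]
12. n3.tag = false  [C.live > 10]
13. n3.cnt = false  [false]
14. n10.sig = -7  [A₀.sig * 2 + 1]
15. n11.tag = 4  [terminal]
16. n13.env = 24  [terminal]
17. n14.live = 13  [13]
18. n15.tag = 6  [terminal]
19. n16.env = 7  [terminal]
20. n17.tag = 11  [terminal]
21. n14.tag = false  [C.live == f₁.tag]
22. n14.cnt = false  [false]
23. n12.wid = 20  [h.env - 4]
24. n12.depth = -9  [h.env - 33]
25. n10.cnt = -7  [S.wid * -2 + 33]
26. n10.ok = 24  [S.depth + g.tag + 29]
27. n2.cnt = -8  [A₀.sig + A₁.ok - 28]
28. n2.ok = 23  [A₀.sig + A₁.cnt + 34]
29. n0.wid = 10  [A.cnt * -1 + 2]
30. n0.depth = 23  [A.ok]

10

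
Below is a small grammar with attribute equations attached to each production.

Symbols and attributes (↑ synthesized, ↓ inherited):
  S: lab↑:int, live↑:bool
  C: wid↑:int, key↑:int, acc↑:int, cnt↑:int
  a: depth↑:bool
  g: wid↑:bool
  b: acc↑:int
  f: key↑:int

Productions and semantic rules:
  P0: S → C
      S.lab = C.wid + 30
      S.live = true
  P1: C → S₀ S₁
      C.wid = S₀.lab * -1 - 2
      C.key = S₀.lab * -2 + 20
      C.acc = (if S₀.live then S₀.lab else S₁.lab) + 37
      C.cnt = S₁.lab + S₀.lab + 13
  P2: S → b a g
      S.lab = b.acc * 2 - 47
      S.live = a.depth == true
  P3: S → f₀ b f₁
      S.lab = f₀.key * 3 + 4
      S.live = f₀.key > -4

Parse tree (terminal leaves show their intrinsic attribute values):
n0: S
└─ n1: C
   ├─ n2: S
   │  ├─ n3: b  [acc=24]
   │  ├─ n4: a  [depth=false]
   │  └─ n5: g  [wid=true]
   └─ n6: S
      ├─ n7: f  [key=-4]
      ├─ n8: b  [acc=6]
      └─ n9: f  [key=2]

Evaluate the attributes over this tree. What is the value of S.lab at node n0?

1. n3.acc = 24  [terminal]
2. n4.depth = false  [terminal]
3. n5.wid = true  [terminal]
4. n2.lab = 1  [b.acc * 2 - 47]
5. n2.live = false  [a.depth == true]
6. n7.key = -4  [terminal]
7. n8.acc = 6  [terminal]
8. n9.key = 2  [terminal]
9. n6.lab = -8  [f₀.key * 3 + 4]
10. n6.live = false  [f₀.key > -4]
11. n1.wid = -3  [S₀.lab * -1 - 2]
12. n1.key = 18  [S₀.lab * -2 + 20]
13. n1.acc = 29  [(if S₀.live then S₀.lab else S₁.lab) + 37]
14. n1.cnt = 6  [S₁.lab + S₀.lab + 13]
15. n0.lab = 27  [C.wid + 30]
16. n0.live = true  [true]

27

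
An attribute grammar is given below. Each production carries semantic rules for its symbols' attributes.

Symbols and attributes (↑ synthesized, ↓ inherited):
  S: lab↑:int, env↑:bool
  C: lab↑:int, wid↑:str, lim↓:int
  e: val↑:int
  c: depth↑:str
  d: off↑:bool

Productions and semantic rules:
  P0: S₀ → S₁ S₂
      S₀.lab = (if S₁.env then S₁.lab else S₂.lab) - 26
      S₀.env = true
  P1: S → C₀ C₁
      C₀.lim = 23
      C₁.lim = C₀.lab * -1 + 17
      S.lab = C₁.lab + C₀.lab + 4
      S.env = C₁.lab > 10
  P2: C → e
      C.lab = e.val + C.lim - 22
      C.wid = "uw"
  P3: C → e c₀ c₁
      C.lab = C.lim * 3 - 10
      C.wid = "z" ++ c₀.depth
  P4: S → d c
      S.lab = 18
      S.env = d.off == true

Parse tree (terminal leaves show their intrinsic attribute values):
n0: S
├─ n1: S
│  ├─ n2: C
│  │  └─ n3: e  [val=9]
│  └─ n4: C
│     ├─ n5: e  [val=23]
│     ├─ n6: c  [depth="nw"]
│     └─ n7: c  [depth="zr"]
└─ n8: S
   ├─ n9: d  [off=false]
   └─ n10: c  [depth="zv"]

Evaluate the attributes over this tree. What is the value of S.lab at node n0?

-1

1. n2.lim = 23  [23]
2. n3.val = 9  [terminal]
3. n2.lab = 10  [e.val + C.lim - 22]
4. n2.wid = "uw"  ["uw"]
5. n4.lim = 7  [C₀.lab * -1 + 17]
6. n5.val = 23  [terminal]
7. n6.depth = "nw"  [terminal]
8. n7.depth = "zr"  [terminal]
9. n4.lab = 11  [C.lim * 3 - 10]
10. n4.wid = "znw"  ["z" ++ c₀.depth]
11. n1.lab = 25  [C₁.lab + C₀.lab + 4]
12. n1.env = true  [C₁.lab > 10]
13. n9.off = false  [terminal]
14. n10.depth = "zv"  [terminal]
15. n8.lab = 18  [18]
16. n8.env = false  [d.off == true]
17. n0.lab = -1  [(if S₁.env then S₁.lab else S₂.lab) - 26]
18. n0.env = true  [true]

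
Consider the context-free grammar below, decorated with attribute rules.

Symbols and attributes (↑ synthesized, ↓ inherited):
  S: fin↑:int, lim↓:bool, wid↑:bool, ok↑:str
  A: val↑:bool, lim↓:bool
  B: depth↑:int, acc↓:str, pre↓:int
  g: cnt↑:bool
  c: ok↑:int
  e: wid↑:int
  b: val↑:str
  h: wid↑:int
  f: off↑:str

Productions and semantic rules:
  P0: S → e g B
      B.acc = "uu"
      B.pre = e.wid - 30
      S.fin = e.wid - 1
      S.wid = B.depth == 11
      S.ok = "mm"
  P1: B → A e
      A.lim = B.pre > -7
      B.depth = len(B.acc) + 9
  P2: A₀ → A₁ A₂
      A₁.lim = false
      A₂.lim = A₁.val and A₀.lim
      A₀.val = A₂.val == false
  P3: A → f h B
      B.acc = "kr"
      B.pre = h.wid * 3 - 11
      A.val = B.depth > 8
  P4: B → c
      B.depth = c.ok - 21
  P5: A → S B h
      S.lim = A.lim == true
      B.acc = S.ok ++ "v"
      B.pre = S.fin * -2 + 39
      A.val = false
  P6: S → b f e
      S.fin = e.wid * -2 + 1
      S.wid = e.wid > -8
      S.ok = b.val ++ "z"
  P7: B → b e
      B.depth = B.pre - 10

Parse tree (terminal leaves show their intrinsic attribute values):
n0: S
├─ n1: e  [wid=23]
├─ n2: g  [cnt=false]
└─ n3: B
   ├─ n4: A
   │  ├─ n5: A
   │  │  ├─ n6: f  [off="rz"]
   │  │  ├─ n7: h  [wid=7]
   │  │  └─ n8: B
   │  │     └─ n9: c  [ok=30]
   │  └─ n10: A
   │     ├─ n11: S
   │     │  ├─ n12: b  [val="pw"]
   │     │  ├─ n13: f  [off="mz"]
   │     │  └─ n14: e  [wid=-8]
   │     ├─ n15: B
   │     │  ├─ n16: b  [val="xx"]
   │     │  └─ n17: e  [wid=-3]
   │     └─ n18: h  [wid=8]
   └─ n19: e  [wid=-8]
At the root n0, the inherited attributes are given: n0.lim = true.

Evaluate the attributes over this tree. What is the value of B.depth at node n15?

1. n0.lim = true  [given at root]
2. n1.wid = 23  [terminal]
3. n2.cnt = false  [terminal]
4. n3.acc = "uu"  ["uu"]
5. n3.pre = -7  [e.wid - 30]
6. n4.lim = false  [B.pre > -7]
7. n5.lim = false  [false]
8. n6.off = "rz"  [terminal]
9. n7.wid = 7  [terminal]
10. n8.acc = "kr"  ["kr"]
11. n8.pre = 10  [h.wid * 3 - 11]
12. n9.ok = 30  [terminal]
13. n8.depth = 9  [c.ok - 21]
14. n5.val = true  [B.depth > 8]
15. n10.lim = false  [A₁.val and A₀.lim]
16. n11.lim = false  [A.lim == true]
17. n12.val = "pw"  [terminal]
18. n13.off = "mz"  [terminal]
19. n14.wid = -8  [terminal]
20. n11.fin = 17  [e.wid * -2 + 1]
21. n11.wid = false  [e.wid > -8]
22. n11.ok = "pwz"  [b.val ++ "z"]
23. n15.acc = "pwzv"  [S.ok ++ "v"]
24. n15.pre = 5  [S.fin * -2 + 39]
25. n16.val = "xx"  [terminal]
26. n17.wid = -3  [terminal]
27. n15.depth = -5  [B.pre - 10]
28. n18.wid = 8  [terminal]
29. n10.val = false  [false]
30. n4.val = true  [A₂.val == false]
31. n19.wid = -8  [terminal]
32. n3.depth = 11  [len(B.acc) + 9]
33. n0.fin = 22  [e.wid - 1]
34. n0.wid = true  [B.depth == 11]
35. n0.ok = "mm"  ["mm"]

-5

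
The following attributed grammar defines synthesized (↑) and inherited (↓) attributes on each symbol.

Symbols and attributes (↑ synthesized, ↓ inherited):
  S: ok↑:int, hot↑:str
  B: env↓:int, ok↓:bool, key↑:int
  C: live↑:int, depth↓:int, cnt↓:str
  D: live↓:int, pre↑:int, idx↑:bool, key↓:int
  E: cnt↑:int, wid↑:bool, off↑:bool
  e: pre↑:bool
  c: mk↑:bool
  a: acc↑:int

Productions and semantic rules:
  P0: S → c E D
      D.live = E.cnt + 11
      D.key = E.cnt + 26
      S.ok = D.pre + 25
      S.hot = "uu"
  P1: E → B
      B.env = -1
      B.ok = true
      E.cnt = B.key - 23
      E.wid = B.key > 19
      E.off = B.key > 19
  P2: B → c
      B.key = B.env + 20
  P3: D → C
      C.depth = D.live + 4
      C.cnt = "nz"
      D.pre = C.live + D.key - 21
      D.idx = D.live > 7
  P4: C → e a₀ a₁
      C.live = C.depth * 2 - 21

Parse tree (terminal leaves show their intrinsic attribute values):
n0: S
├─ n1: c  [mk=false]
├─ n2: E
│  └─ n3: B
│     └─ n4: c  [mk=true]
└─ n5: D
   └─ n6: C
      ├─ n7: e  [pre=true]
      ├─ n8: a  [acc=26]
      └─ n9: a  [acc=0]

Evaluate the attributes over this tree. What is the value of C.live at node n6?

1

1. n1.mk = false  [terminal]
2. n3.env = -1  [-1]
3. n3.ok = true  [true]
4. n4.mk = true  [terminal]
5. n3.key = 19  [B.env + 20]
6. n2.cnt = -4  [B.key - 23]
7. n2.wid = false  [B.key > 19]
8. n2.off = false  [B.key > 19]
9. n5.live = 7  [E.cnt + 11]
10. n5.key = 22  [E.cnt + 26]
11. n6.depth = 11  [D.live + 4]
12. n6.cnt = "nz"  ["nz"]
13. n7.pre = true  [terminal]
14. n8.acc = 26  [terminal]
15. n9.acc = 0  [terminal]
16. n6.live = 1  [C.depth * 2 - 21]
17. n5.pre = 2  [C.live + D.key - 21]
18. n5.idx = false  [D.live > 7]
19. n0.ok = 27  [D.pre + 25]
20. n0.hot = "uu"  ["uu"]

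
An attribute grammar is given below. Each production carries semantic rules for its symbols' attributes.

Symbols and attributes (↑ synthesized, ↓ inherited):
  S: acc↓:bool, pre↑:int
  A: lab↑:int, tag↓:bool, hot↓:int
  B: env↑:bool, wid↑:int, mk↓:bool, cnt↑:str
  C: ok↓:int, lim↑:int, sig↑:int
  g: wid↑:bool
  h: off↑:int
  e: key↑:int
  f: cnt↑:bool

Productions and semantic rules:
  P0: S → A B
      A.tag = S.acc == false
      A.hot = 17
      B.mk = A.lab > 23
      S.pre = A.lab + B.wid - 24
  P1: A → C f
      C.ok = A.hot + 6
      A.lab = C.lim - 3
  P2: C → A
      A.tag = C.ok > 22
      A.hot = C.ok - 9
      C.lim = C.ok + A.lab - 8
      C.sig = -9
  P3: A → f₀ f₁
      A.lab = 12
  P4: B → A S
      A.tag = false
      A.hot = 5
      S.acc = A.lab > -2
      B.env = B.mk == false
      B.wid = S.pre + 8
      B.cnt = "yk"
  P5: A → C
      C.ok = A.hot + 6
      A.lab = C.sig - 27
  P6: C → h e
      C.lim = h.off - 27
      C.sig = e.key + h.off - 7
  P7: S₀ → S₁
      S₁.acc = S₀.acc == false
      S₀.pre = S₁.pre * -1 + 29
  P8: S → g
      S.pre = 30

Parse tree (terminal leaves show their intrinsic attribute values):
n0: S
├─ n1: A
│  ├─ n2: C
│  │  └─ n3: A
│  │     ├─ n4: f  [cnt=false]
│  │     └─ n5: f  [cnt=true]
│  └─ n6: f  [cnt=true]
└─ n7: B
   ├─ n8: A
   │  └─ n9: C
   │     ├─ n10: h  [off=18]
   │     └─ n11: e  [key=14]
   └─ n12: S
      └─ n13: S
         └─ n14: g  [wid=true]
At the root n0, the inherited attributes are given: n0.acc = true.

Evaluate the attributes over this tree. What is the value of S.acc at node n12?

1. n0.acc = true  [given at root]
2. n1.tag = false  [S.acc == false]
3. n1.hot = 17  [17]
4. n2.ok = 23  [A.hot + 6]
5. n3.tag = true  [C.ok > 22]
6. n3.hot = 14  [C.ok - 9]
7. n4.cnt = false  [terminal]
8. n5.cnt = true  [terminal]
9. n3.lab = 12  [12]
10. n2.lim = 27  [C.ok + A.lab - 8]
11. n2.sig = -9  [-9]
12. n6.cnt = true  [terminal]
13. n1.lab = 24  [C.lim - 3]
14. n7.mk = true  [A.lab > 23]
15. n8.tag = false  [false]
16. n8.hot = 5  [5]
17. n9.ok = 11  [A.hot + 6]
18. n10.off = 18  [terminal]
19. n11.key = 14  [terminal]
20. n9.lim = -9  [h.off - 27]
21. n9.sig = 25  [e.key + h.off - 7]
22. n8.lab = -2  [C.sig - 27]
23. n12.acc = false  [A.lab > -2]
24. n13.acc = true  [S₀.acc == false]
25. n14.wid = true  [terminal]
26. n13.pre = 30  [30]
27. n12.pre = -1  [S₁.pre * -1 + 29]
28. n7.env = false  [B.mk == false]
29. n7.wid = 7  [S.pre + 8]
30. n7.cnt = "yk"  ["yk"]
31. n0.pre = 7  [A.lab + B.wid - 24]

false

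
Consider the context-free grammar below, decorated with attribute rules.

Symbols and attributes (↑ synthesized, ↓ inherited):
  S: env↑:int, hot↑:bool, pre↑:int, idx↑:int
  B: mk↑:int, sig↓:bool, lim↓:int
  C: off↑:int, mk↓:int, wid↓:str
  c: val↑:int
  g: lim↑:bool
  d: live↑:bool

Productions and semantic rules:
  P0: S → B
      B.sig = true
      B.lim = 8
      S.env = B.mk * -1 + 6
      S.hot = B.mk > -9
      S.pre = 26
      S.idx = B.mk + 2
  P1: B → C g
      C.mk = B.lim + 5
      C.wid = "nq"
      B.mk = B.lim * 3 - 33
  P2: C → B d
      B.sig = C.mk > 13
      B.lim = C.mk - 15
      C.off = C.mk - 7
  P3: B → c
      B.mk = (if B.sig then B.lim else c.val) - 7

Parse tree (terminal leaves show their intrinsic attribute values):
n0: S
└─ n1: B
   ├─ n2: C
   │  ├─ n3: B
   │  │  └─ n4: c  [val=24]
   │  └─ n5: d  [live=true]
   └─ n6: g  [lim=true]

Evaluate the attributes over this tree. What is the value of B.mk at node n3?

1. n1.sig = true  [true]
2. n1.lim = 8  [8]
3. n2.mk = 13  [B.lim + 5]
4. n2.wid = "nq"  ["nq"]
5. n3.sig = false  [C.mk > 13]
6. n3.lim = -2  [C.mk - 15]
7. n4.val = 24  [terminal]
8. n3.mk = 17  [(if B.sig then B.lim else c.val) - 7]
9. n5.live = true  [terminal]
10. n2.off = 6  [C.mk - 7]
11. n6.lim = true  [terminal]
12. n1.mk = -9  [B.lim * 3 - 33]
13. n0.env = 15  [B.mk * -1 + 6]
14. n0.hot = false  [B.mk > -9]
15. n0.pre = 26  [26]
16. n0.idx = -7  [B.mk + 2]

17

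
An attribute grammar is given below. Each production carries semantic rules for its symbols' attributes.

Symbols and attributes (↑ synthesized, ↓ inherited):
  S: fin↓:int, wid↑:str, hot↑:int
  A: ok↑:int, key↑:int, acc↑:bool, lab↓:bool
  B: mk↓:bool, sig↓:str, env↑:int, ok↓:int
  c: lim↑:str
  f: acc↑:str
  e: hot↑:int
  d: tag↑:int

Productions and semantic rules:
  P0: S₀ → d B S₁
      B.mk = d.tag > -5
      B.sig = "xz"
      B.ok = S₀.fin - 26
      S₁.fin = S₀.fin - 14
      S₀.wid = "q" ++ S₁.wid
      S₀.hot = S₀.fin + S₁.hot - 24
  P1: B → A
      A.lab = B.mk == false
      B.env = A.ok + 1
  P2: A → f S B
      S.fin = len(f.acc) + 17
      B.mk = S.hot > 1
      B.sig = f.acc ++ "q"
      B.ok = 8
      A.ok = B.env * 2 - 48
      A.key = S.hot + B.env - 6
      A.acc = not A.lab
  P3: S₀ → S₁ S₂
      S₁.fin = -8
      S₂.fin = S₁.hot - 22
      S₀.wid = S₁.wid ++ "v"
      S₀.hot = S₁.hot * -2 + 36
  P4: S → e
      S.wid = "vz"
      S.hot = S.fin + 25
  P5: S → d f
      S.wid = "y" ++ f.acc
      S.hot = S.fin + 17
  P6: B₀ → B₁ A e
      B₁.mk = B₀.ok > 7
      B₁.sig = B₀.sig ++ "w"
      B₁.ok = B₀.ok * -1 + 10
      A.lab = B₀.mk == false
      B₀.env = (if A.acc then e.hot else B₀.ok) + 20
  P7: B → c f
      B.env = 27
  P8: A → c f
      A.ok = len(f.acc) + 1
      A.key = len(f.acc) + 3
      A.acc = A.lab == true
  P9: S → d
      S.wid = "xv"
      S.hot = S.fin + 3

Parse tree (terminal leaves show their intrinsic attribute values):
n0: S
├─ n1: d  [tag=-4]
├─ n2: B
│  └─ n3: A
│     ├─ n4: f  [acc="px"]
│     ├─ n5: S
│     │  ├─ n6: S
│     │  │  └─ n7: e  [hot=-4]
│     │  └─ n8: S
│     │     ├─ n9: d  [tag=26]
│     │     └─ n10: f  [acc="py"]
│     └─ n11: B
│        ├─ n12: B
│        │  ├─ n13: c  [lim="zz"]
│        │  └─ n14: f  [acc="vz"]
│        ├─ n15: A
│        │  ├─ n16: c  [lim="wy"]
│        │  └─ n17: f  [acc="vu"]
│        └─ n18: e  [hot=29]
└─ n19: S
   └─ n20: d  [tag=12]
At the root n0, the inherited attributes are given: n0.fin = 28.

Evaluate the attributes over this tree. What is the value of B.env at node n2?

1. n0.fin = 28  [given at root]
2. n1.tag = -4  [terminal]
3. n2.mk = true  [d.tag > -5]
4. n2.sig = "xz"  ["xz"]
5. n2.ok = 2  [S₀.fin - 26]
6. n3.lab = false  [B.mk == false]
7. n4.acc = "px"  [terminal]
8. n5.fin = 19  [len(f.acc) + 17]
9. n6.fin = -8  [-8]
10. n7.hot = -4  [terminal]
11. n6.wid = "vz"  ["vz"]
12. n6.hot = 17  [S.fin + 25]
13. n8.fin = -5  [S₁.hot - 22]
14. n9.tag = 26  [terminal]
15. n10.acc = "py"  [terminal]
16. n8.wid = "ypy"  ["y" ++ f.acc]
17. n8.hot = 12  [S.fin + 17]
18. n5.wid = "vzv"  [S₁.wid ++ "v"]
19. n5.hot = 2  [S₁.hot * -2 + 36]
20. n11.mk = true  [S.hot > 1]
21. n11.sig = "pxq"  [f.acc ++ "q"]
22. n11.ok = 8  [8]
23. n12.mk = true  [B₀.ok > 7]
24. n12.sig = "pxqw"  [B₀.sig ++ "w"]
25. n12.ok = 2  [B₀.ok * -1 + 10]
26. n13.lim = "zz"  [terminal]
27. n14.acc = "vz"  [terminal]
28. n12.env = 27  [27]
29. n15.lab = false  [B₀.mk == false]
30. n16.lim = "wy"  [terminal]
31. n17.acc = "vu"  [terminal]
32. n15.ok = 3  [len(f.acc) + 1]
33. n15.key = 5  [len(f.acc) + 3]
34. n15.acc = false  [A.lab == true]
35. n18.hot = 29  [terminal]
36. n11.env = 28  [(if A.acc then e.hot else B₀.ok) + 20]
37. n3.ok = 8  [B.env * 2 - 48]
38. n3.key = 24  [S.hot + B.env - 6]
39. n3.acc = true  [not A.lab]
40. n2.env = 9  [A.ok + 1]
41. n19.fin = 14  [S₀.fin - 14]
42. n20.tag = 12  [terminal]
43. n19.wid = "xv"  ["xv"]
44. n19.hot = 17  [S.fin + 3]
45. n0.wid = "qxv"  ["q" ++ S₁.wid]
46. n0.hot = 21  [S₀.fin + S₁.hot - 24]

9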